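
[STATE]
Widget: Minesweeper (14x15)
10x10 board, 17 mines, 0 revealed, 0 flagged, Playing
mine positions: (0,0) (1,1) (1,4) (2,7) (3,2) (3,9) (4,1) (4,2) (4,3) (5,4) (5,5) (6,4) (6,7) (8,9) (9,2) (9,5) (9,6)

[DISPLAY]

■■■■■■■■■■    
■■■■■■■■■■    
■■■■■■■■■■    
■■■■■■■■■■    
■■■■■■■■■■    
■■■■■■■■■■    
■■■■■■■■■■    
■■■■■■■■■■    
■■■■■■■■■■    
■■■■■■■■■■    
              
              
              
              
              


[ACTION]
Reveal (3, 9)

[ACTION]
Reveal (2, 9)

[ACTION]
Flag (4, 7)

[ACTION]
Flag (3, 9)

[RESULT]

✹■■■■■■■■■    
■✹■■✹■■■■■    
■■■■■■■✹■■    
■■✹■■■■■■✹    
■✹✹✹■■■■■■    
■■■■✹✹■■■■    
■■■■✹■■✹■■    
■■■■■■■■■■    
■■■■■■■■■✹    
■■✹■■✹✹■■■    
              
              
              
              
              


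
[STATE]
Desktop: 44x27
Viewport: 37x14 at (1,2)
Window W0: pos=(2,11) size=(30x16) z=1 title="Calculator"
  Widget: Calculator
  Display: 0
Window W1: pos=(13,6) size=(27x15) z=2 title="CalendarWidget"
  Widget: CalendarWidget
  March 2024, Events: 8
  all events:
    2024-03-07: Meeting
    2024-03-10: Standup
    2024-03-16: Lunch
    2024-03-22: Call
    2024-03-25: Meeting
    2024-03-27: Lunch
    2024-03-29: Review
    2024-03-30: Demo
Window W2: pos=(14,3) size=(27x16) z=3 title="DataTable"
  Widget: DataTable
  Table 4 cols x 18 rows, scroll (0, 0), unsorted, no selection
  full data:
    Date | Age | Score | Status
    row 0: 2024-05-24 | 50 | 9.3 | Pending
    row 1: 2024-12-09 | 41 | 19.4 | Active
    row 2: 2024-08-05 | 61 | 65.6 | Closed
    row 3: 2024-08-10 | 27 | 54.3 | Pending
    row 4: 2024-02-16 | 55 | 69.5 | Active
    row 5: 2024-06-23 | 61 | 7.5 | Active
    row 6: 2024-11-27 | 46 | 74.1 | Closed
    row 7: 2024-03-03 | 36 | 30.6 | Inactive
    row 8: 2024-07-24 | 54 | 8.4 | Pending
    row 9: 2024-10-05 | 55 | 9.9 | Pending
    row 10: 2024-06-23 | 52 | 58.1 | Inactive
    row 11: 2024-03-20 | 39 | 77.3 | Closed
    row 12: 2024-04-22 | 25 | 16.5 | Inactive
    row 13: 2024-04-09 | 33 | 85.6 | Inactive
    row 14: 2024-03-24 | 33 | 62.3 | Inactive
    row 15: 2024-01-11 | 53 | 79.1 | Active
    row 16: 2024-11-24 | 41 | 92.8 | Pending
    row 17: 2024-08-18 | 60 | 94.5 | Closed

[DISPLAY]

                                     
             ┏━━━━━━━━━━━━━━━━━━━━━━━
             ┃ DataTable             
             ┠───────────────────────
            ┏┃Date      │Age│Score│St
            ┃┃──────────┼───┼─────┼──
            ┠┃2024-05-24│50 │9.3  │Pe
            ┃┃2024-12-09│41 │19.4 │Ac
            ┃┃2024-08-05│61 │65.6 │Cl
 ┏━━━━━━━━━━┃┃2024-08-10│27 │54.3 │Pe
 ┃ Calculato┃┃2024-02-16│55 │69.5 │Ac
 ┠──────────┃┃2024-06-23│61 │7.5  │Ac
 ┃          ┃┃2024-11-27│46 │74.1 │Cl
 ┃┌───┬───┬─┃┃2024-03-03│36 │30.6 │In


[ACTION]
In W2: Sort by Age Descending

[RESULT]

                                     
             ┏━━━━━━━━━━━━━━━━━━━━━━━
             ┃ DataTable             
             ┠───────────────────────
            ┏┃Date      │Ag▼│Score│St
            ┃┃──────────┼───┼─────┼──
            ┠┃2024-08-05│61 │65.6 │Cl
            ┃┃2024-06-23│61 │7.5  │Ac
            ┃┃2024-08-18│60 │94.5 │Cl
 ┏━━━━━━━━━━┃┃2024-02-16│55 │69.5 │Ac
 ┃ Calculato┃┃2024-10-05│55 │9.9  │Pe
 ┠──────────┃┃2024-07-24│54 │8.4  │Pe
 ┃          ┃┃2024-01-11│53 │79.1 │Ac
 ┃┌───┬───┬─┃┃2024-06-23│52 │58.1 │In


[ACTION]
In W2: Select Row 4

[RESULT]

                                     
             ┏━━━━━━━━━━━━━━━━━━━━━━━
             ┃ DataTable             
             ┠───────────────────────
            ┏┃Date      │Ag▼│Score│St
            ┃┃──────────┼───┼─────┼──
            ┠┃2024-08-05│61 │65.6 │Cl
            ┃┃2024-06-23│61 │7.5  │Ac
            ┃┃2024-08-18│60 │94.5 │Cl
 ┏━━━━━━━━━━┃┃2024-02-16│55 │69.5 │Ac
 ┃ Calculato┃┃>024-10-05│55 │9.9  │Pe
 ┠──────────┃┃2024-07-24│54 │8.4  │Pe
 ┃          ┃┃2024-01-11│53 │79.1 │Ac
 ┃┌───┬───┬─┃┃2024-06-23│52 │58.1 │In


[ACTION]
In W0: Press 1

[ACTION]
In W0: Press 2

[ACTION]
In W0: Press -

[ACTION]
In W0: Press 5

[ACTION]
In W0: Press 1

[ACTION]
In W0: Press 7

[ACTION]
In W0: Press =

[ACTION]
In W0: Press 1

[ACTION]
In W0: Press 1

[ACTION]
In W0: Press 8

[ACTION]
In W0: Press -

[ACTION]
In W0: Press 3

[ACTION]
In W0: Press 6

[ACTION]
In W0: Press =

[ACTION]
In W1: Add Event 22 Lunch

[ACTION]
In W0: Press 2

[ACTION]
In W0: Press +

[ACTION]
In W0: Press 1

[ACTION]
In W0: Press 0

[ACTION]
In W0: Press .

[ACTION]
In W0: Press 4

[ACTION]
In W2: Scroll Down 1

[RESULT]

                                     
             ┏━━━━━━━━━━━━━━━━━━━━━━━
             ┃ DataTable             
             ┠───────────────────────
            ┏┃Date      │Ag▼│Score│St
            ┃┃──────────┼───┼─────┼──
            ┠┃2024-06-23│61 │7.5  │Ac
            ┃┃2024-08-18│60 │94.5 │Cl
            ┃┃2024-02-16│55 │69.5 │Ac
 ┏━━━━━━━━━━┃┃>024-10-05│55 │9.9  │Pe
 ┃ Calculato┃┃2024-07-24│54 │8.4  │Pe
 ┠──────────┃┃2024-01-11│53 │79.1 │Ac
 ┃          ┃┃2024-06-23│52 │58.1 │In
 ┃┌───┬───┬─┃┃2024-05-24│50 │9.3  │Pe


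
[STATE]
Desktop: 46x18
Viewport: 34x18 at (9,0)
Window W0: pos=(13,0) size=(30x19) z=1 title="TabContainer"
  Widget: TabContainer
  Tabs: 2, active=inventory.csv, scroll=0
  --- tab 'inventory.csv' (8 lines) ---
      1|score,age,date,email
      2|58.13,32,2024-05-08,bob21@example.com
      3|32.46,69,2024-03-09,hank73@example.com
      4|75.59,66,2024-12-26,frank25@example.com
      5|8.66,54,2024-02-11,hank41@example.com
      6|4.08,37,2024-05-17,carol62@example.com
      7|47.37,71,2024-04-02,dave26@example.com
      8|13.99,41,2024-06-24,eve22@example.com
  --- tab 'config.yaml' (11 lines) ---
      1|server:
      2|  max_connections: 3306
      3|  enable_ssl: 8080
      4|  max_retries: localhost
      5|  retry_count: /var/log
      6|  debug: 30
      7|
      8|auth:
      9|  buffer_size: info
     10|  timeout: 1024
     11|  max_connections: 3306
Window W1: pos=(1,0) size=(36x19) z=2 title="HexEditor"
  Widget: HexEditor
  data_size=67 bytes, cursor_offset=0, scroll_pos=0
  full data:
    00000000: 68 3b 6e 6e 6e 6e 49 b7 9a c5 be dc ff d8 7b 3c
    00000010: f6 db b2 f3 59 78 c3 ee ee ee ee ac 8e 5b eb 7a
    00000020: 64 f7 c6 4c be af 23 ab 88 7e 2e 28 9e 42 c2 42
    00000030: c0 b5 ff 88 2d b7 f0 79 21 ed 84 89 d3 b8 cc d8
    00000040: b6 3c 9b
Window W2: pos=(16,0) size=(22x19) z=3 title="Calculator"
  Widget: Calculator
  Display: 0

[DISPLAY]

━━━━━━━┏━━━━━━━━━━━━━━━━━━━━┓━━━━┓
tor    ┃ Calculator         ┃    ┃
───────┠────────────────────┨────┨
0  68 3┃                   0┃yaml┃
0  f6 d┃┌───┬───┬───┬───┐   ┃────┃
0  64 f┃│ 7 │ 8 │ 9 │ ÷ │   ┃    ┃
0  c0 b┃├───┼───┼───┼───┤   ┃1@ex┃
0  b6 3┃│ 4 │ 5 │ 6 │ × │   ┃73@e┃
       ┃├───┼───┼───┼───┤   ┃k25@┃
       ┃│ 1 │ 2 │ 3 │ - │   ┃1@ex┃
       ┃├───┼───┼───┼───┤   ┃62@e┃
       ┃│ 0 │ . │ = │ + │   ┃26@e┃
       ┃├───┼───┼───┼───┤   ┃2@ex┃
       ┃│ C │ MC│ MR│ M+│   ┃    ┃
       ┃└───┴───┴───┴───┘   ┃    ┃
       ┃                    ┃    ┃
       ┃                    ┃    ┃
       ┃                    ┃    ┃


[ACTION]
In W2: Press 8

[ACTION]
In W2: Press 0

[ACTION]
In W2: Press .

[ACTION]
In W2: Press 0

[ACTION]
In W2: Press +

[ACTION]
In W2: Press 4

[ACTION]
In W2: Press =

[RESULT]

━━━━━━━┏━━━━━━━━━━━━━━━━━━━━┓━━━━┓
tor    ┃ Calculator         ┃    ┃
───────┠────────────────────┨────┨
0  68 3┃                  84┃yaml┃
0  f6 d┃┌───┬───┬───┬───┐   ┃────┃
0  64 f┃│ 7 │ 8 │ 9 │ ÷ │   ┃    ┃
0  c0 b┃├───┼───┼───┼───┤   ┃1@ex┃
0  b6 3┃│ 4 │ 5 │ 6 │ × │   ┃73@e┃
       ┃├───┼───┼───┼───┤   ┃k25@┃
       ┃│ 1 │ 2 │ 3 │ - │   ┃1@ex┃
       ┃├───┼───┼───┼───┤   ┃62@e┃
       ┃│ 0 │ . │ = │ + │   ┃26@e┃
       ┃├───┼───┼───┼───┤   ┃2@ex┃
       ┃│ C │ MC│ MR│ M+│   ┃    ┃
       ┃└───┴───┴───┴───┘   ┃    ┃
       ┃                    ┃    ┃
       ┃                    ┃    ┃
       ┃                    ┃    ┃


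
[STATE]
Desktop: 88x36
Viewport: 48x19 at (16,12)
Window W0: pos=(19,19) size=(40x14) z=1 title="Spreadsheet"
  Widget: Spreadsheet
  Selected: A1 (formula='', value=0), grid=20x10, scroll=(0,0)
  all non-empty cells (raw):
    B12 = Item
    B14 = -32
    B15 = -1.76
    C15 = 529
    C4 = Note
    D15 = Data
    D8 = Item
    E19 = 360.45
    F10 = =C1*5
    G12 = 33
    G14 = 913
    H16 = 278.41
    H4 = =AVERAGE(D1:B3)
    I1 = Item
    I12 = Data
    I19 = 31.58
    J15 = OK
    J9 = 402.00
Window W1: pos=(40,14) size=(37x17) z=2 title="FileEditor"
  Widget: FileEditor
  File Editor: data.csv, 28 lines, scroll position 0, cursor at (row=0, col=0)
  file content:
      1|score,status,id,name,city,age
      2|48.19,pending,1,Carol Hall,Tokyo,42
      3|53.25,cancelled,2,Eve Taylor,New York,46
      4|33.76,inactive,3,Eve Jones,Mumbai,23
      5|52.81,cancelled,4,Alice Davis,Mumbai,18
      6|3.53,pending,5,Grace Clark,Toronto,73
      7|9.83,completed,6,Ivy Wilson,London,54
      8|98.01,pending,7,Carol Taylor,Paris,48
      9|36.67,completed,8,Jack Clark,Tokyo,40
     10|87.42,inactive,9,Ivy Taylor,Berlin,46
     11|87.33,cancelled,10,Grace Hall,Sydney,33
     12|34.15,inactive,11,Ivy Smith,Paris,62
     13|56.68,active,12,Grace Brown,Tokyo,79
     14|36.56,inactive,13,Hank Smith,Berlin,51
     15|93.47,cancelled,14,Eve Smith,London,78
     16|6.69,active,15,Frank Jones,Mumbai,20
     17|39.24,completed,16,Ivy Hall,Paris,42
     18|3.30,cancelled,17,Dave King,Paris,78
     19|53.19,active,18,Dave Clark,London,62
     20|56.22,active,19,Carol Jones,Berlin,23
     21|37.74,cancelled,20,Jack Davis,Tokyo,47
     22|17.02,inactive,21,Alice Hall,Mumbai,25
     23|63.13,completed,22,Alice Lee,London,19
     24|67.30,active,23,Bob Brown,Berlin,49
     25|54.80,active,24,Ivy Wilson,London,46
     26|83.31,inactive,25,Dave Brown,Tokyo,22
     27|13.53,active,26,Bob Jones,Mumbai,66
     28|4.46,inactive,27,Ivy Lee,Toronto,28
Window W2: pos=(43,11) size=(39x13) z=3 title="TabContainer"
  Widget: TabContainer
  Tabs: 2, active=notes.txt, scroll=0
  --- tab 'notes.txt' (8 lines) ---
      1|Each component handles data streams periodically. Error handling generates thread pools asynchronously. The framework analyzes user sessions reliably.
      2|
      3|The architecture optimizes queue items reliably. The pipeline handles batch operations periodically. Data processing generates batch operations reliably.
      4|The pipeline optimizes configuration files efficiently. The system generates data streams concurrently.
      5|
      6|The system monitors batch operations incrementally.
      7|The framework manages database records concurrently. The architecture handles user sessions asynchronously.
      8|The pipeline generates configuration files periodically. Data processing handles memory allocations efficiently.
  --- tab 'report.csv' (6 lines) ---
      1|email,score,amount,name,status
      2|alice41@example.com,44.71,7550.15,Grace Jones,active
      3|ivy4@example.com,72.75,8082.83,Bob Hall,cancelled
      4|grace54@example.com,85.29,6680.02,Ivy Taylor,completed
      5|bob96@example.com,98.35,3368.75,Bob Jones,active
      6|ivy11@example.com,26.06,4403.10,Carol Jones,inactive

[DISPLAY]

                           ┃ TabContainer       
                           ┠────────────────────
                        ┏━━┃[notes.txt]│ report.
                        ┃ F┃────────────────────
                        ┠──┃Each component handl
                        ┃█c┃                    
                        ┃48┃The architecture opt
   ┏━━━━━━━━━━━━━━━━━━━━┃53┃The pipeline optimiz
   ┃ Spreadsheet        ┃33┃                    
   ┠────────────────────┃52┃The system monitors 
   ┃A1:                 ┃3.┃The framework manage
   ┃       A       B    ┃9.┗━━━━━━━━━━━━━━━━━━━━
   ┃--------------------┃98.01,pending,7,Carol T
   ┃  1      [0]       0┃36.67,completed,8,Jack 
   ┃  2        0       0┃87.42,inactive,9,Ivy Ta
   ┃  3        0       0┃87.33,cancelled,10,Grac
   ┃  4        0       0┃34.15,inactive,11,Ivy S
   ┃  5        0       0┃56.68,active,12,Grace B
   ┃  6        0       0┗━━━━━━━━━━━━━━━━━━━━━━━


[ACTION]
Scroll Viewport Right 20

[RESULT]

       ┃ TabContainer                        ┃  
       ┠─────────────────────────────────────┨  
    ┏━━┃[notes.txt]│ report.csv              ┃  
    ┃ F┃─────────────────────────────────────┃  
    ┠──┃Each component handles data streams p┃  
    ┃█c┃                                     ┃  
    ┃48┃The architecture optimizes queue item┃  
━━━━┃53┃The pipeline optimizes configuration ┃  
    ┃33┃                                     ┃  
────┃52┃The system monitors batch operations ┃  
    ┃3.┃The framework manages database record┃  
    ┃9.┗━━━━━━━━━━━━━━━━━━━━━━━━━━━━━━━━━━━━━┛  
----┃98.01,pending,7,Carol Taylor,Paris░┃       
   0┃36.67,completed,8,Jack Clark,Tokyo░┃       
   0┃87.42,inactive,9,Ivy Taylor,Berlin░┃       
   0┃87.33,cancelled,10,Grace Hall,Sydn░┃       
   0┃34.15,inactive,11,Ivy Smith,Paris,░┃       
   0┃56.68,active,12,Grace Brown,Tokyo,▼┃       
   0┗━━━━━━━━━━━━━━━━━━━━━━━━━━━━━━━━━━━┛       


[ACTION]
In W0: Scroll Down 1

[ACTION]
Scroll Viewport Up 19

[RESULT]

                                                
                                                
                                                
                                                
                                                
                                                
                                                
                                                
                                                
                                                
                                                
       ┏━━━━━━━━━━━━━━━━━━━━━━━━━━━━━━━━━━━━━┓  
       ┃ TabContainer                        ┃  
       ┠─────────────────────────────────────┨  
    ┏━━┃[notes.txt]│ report.csv              ┃  
    ┃ F┃─────────────────────────────────────┃  
    ┠──┃Each component handles data streams p┃  
    ┃█c┃                                     ┃  
    ┃48┃The architecture optimizes queue item┃  


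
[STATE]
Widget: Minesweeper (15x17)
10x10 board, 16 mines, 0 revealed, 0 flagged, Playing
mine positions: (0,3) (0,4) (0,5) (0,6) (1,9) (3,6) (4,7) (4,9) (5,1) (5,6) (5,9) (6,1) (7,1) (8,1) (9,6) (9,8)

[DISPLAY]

■■■■■■■■■■     
■■■■■■■■■■     
■■■■■■■■■■     
■■■■■■■■■■     
■■■■■■■■■■     
■■■■■■■■■■     
■■■■■■■■■■     
■■■■■■■■■■     
■■■■■■■■■■     
■■■■■■■■■■     
               
               
               
               
               
               
               


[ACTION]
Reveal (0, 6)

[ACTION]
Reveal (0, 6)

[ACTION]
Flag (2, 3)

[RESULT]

■■■✹✹✹✹■■■     
■■■■■■■■■✹     
■■■■■■■■■■     
■■■■■■✹■■■     
■■■■■■■✹■✹     
■✹■■■■✹■■✹     
■✹■■■■■■■■     
■✹■■■■■■■■     
■✹■■■■■■■■     
■■■■■■✹■✹■     
               
               
               
               
               
               
               


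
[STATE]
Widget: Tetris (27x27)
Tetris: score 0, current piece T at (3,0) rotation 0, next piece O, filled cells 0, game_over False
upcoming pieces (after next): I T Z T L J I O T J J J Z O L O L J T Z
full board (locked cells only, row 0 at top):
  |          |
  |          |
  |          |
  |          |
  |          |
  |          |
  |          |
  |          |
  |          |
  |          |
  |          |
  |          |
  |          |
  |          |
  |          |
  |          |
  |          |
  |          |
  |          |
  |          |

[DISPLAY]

    ▒     │Next:           
   ▒▒▒    │▓▓              
          │▓▓              
          │                
          │                
          │                
          │Score:          
          │0               
          │                
          │                
          │                
          │                
          │                
          │                
          │                
          │                
          │                
          │                
          │                
          │                
          │                
          │                
          │                
          │                
          │                
          │                
          │                


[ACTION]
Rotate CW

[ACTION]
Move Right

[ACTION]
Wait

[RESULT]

          │Next:           
    ▒     │▓▓              
    ▒▒    │▓▓              
    ▒     │                
          │                
          │                
          │Score:          
          │0               
          │                
          │                
          │                
          │                
          │                
          │                
          │                
          │                
          │                
          │                
          │                
          │                
          │                
          │                
          │                
          │                
          │                
          │                
          │                


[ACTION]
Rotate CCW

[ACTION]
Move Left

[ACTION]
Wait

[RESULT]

          │Next:           
          │▓▓              
    ▒     │▓▓              
   ▒▒▒    │                
          │                
          │                
          │Score:          
          │0               
          │                
          │                
          │                
          │                
          │                
          │                
          │                
          │                
          │                
          │                
          │                
          │                
          │                
          │                
          │                
          │                
          │                
          │                
          │                


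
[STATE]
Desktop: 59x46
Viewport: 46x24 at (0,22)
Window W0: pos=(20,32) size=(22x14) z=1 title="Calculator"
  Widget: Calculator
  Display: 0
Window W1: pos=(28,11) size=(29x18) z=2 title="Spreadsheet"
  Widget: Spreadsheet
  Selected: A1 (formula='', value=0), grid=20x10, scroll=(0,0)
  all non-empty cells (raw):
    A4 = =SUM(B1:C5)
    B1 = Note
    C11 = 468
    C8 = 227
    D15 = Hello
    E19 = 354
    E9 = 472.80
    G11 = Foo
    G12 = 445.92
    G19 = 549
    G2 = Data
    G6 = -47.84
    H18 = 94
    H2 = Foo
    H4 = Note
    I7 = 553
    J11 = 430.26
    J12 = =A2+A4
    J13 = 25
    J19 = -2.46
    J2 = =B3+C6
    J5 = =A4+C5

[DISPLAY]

                            ┃  6        0     
                            ┃  7        0     
                            ┃  8        0     
                            ┃  9        0     
                            ┃ 10        0     
                            ┃ 11        0     
                            ┗━━━━━━━━━━━━━━━━━
                                              
                                              
                                              
                    ┏━━━━━━━━━━━━━━━━━━━━┓    
                    ┃ Calculator         ┃    
                    ┠────────────────────┨    
                    ┃                   0┃    
                    ┃┌───┬───┬───┬───┐   ┃    
                    ┃│ 7 │ 8 │ 9 │ ÷ │   ┃    
                    ┃├───┼───┼───┼───┤   ┃    
                    ┃│ 4 │ 5 │ 6 │ × │   ┃    
                    ┃├───┼───┼───┼───┤   ┃    
                    ┃│ 1 │ 2 │ 3 │ - │   ┃    
                    ┃├───┼───┼───┼───┤   ┃    
                    ┃│ 0 │ . │ = │ + │   ┃    
                    ┃└───┴───┴───┴───┘   ┃    
                    ┗━━━━━━━━━━━━━━━━━━━━┛    


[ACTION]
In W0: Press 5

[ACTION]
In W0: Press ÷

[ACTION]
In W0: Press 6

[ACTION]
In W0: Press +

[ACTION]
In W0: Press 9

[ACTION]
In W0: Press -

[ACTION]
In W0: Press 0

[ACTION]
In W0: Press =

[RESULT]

                            ┃  6        0     
                            ┃  7        0     
                            ┃  8        0     
                            ┃  9        0     
                            ┃ 10        0     
                            ┃ 11        0     
                            ┗━━━━━━━━━━━━━━━━━
                                              
                                              
                                              
                    ┏━━━━━━━━━━━━━━━━━━━━┓    
                    ┃ Calculator         ┃    
                    ┠────────────────────┨    
                    ┃         9.833333333┃    
                    ┃┌───┬───┬───┬───┐   ┃    
                    ┃│ 7 │ 8 │ 9 │ ÷ │   ┃    
                    ┃├───┼───┼───┼───┤   ┃    
                    ┃│ 4 │ 5 │ 6 │ × │   ┃    
                    ┃├───┼───┼───┼───┤   ┃    
                    ┃│ 1 │ 2 │ 3 │ - │   ┃    
                    ┃├───┼───┼───┼───┤   ┃    
                    ┃│ 0 │ . │ = │ + │   ┃    
                    ┃└───┴───┴───┴───┘   ┃    
                    ┗━━━━━━━━━━━━━━━━━━━━┛    


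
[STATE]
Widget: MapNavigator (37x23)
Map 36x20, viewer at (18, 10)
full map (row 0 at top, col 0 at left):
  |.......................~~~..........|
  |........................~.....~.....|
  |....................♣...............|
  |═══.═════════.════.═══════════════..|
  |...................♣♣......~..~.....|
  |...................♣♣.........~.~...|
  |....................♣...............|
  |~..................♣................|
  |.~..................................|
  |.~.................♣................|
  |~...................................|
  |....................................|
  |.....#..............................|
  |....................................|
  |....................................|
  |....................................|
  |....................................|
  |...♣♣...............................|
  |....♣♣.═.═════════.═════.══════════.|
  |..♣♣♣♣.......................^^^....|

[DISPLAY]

                                     
.......................~~~.......... 
........................~.....~..... 
....................♣............... 
═══.═════════.════.═══════════════.. 
...................♣♣......~..~..... 
...................♣♣.........~.~... 
....................♣............... 
~..................♣................ 
.~.................................. 
.~.................♣................ 
~.................@................. 
.................................... 
.....#.............................. 
.................................... 
.................................... 
.................................... 
.................................... 
...♣♣............................... 
....♣♣.═.═════════.═════.══════════. 
..♣♣♣♣.......................^^^.... 
                                     
                                     


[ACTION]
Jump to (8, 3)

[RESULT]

                                     
                                     
                                     
                                     
                                     
                                     
                                     
                                     
          .......................~~~.
          ........................~..
          ....................♣......
          ═══.════@════.════.════════
          ...................♣♣......
          ...................♣♣......
          ....................♣......
          ~..................♣.......
          .~.........................
          .~.................♣.......
          ~..........................
          ...........................
          .....#.....................
          ...........................
          ...........................


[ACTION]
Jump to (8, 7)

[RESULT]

                                     
                                     
                                     
                                     
          .......................~~~.
          ........................~..
          ....................♣......
          ═══.═════════.════.════════
          ...................♣♣......
          ...................♣♣......
          ....................♣......
          ~.......@..........♣.......
          .~.........................
          .~.................♣.......
          ~..........................
          ...........................
          .....#.....................
          ...........................
          ...........................
          ...........................
          ...........................
          ...♣♣......................
          ....♣♣.═.═════════.═════.══


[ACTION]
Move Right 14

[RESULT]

                                     
                                     
                                     
                                     
...................~~~..........     
....................~.....~.....     
................♣...............     
═════════.════.═══════════════..     
...............♣♣......~..~.....     
...............♣♣.........~.~...     
................♣...............     
...............♣..@.............     
................................     
...............♣................     
................................     
................................     
.#..............................     
................................     
................................     
................................     
................................     
♣...............................     
♣♣.═.═════════.═════.══════════.     


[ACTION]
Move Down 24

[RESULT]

................................     
...............♣................     
................................     
................................     
.#..............................     
................................     
................................     
................................     
................................     
♣...............................     
♣♣.═.═════════.═════.══════════.     
♣♣................@......^^^....     
                                     
                                     
                                     
                                     
                                     
                                     
                                     
                                     
                                     
                                     
                                     


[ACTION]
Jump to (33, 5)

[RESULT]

                                     
                                     
                                     
                                     
                                     
                                     
........~~~..........                
.........~.....~.....                
.....♣...............                
═══.═══════════════..                
....♣♣......~..~.....                
....♣♣.........~.~@..                
.....♣...............                
....♣................                
.....................                
....♣................                
.....................                
.....................                
.....................                
.....................                
.....................                
.....................                
.....................                


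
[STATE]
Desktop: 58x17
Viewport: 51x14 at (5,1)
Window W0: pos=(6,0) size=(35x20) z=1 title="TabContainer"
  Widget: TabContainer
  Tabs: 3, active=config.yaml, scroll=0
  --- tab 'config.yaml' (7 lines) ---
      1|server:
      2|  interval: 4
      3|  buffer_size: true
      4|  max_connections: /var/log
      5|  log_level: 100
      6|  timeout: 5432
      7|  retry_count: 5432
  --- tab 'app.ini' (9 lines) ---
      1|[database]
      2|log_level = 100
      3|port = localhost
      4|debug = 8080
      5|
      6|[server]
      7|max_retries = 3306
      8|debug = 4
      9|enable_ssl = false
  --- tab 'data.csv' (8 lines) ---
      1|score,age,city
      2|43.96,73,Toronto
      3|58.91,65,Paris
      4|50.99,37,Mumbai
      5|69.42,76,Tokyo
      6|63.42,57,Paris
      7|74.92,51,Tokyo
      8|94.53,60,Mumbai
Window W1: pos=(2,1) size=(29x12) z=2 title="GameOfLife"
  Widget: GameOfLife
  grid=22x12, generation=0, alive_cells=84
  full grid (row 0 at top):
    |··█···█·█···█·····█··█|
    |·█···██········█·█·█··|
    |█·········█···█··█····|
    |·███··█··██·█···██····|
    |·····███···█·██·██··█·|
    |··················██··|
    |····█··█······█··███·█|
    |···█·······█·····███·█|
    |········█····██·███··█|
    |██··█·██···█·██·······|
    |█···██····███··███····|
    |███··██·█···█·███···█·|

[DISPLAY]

━━━━━━━━━━━━━━━━━━━━━━━━━┓         ┃               
ameOfLife                ┃─────────┨               
─────────────────────────┨ data.csv┃               
n: 0                     ┃─────────┃               
········█···█··█····     ┃         ┃               
██··█··██·█···██····     ┃         ┃               
···███···█·██·██··█·     ┃         ┃               
················██··     ┃log      ┃               
··█··█······█··███·█     ┃         ┃               
·█·······█·····███·█     ┃         ┃               
······█····██·███··█     ┃         ┃               
━━━━━━━━━━━━━━━━━━━━━━━━━┛         ┃               
 ┃                                 ┃               
 ┃                                 ┃               


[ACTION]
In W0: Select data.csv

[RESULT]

━━━━━━━━━━━━━━━━━━━━━━━━━┓         ┃               
ameOfLife                ┃─────────┨               
─────────────────────────┨[data.csv┃               
n: 0                     ┃─────────┃               
········█···█··█····     ┃         ┃               
██··█··██·█···██····     ┃         ┃               
···███···█·██·██··█·     ┃         ┃               
················██··     ┃         ┃               
··█··█······█··███·█     ┃         ┃               
·█·······█·····███·█     ┃         ┃               
······█····██·███··█     ┃         ┃               
━━━━━━━━━━━━━━━━━━━━━━━━━┛         ┃               
 ┃                                 ┃               
 ┃                                 ┃               


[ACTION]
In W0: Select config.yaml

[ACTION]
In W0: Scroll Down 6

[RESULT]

━━━━━━━━━━━━━━━━━━━━━━━━━┓         ┃               
ameOfLife                ┃─────────┨               
─────────────────────────┨ data.csv┃               
n: 0                     ┃─────────┃               
········█···█··█····     ┃         ┃               
██··█··██·█···██····     ┃         ┃               
···███···█·██·██··█·     ┃         ┃               
················██··     ┃         ┃               
··█··█······█··███·█     ┃         ┃               
·█·······█·····███·█     ┃         ┃               
······█····██·███··█     ┃         ┃               
━━━━━━━━━━━━━━━━━━━━━━━━━┛         ┃               
 ┃                                 ┃               
 ┃                                 ┃               


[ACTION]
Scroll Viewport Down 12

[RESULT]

─────────────────────────┨ data.csv┃               
n: 0                     ┃─────────┃               
········█···█··█····     ┃         ┃               
██··█··██·█···██····     ┃         ┃               
···███···█·██·██··█·     ┃         ┃               
················██··     ┃         ┃               
··█··█······█··███·█     ┃         ┃               
·█·······█·····███·█     ┃         ┃               
······█····██·███··█     ┃         ┃               
━━━━━━━━━━━━━━━━━━━━━━━━━┛         ┃               
 ┃                                 ┃               
 ┃                                 ┃               
 ┃                                 ┃               
 ┃                                 ┃               


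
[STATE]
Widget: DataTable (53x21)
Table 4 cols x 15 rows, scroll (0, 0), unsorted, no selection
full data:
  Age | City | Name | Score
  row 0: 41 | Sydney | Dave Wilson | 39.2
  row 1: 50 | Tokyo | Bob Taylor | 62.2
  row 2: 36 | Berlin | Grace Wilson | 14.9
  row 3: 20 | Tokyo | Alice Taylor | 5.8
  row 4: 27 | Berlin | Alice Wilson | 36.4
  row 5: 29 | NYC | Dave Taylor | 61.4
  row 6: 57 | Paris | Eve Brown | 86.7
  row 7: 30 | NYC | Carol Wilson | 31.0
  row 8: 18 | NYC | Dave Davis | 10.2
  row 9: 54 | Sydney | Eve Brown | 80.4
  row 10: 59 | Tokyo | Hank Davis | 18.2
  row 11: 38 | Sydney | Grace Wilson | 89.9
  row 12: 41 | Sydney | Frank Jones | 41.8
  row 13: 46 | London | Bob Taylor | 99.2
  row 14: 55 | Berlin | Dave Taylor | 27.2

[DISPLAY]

Age│City  │Name        │Score                        
───┼──────┼────────────┼─────                        
41 │Sydney│Dave Wilson │39.2                         
50 │Tokyo │Bob Taylor  │62.2                         
36 │Berlin│Grace Wilson│14.9                         
20 │Tokyo │Alice Taylor│5.8                          
27 │Berlin│Alice Wilson│36.4                         
29 │NYC   │Dave Taylor │61.4                         
57 │Paris │Eve Brown   │86.7                         
30 │NYC   │Carol Wilson│31.0                         
18 │NYC   │Dave Davis  │10.2                         
54 │Sydney│Eve Brown   │80.4                         
59 │Tokyo │Hank Davis  │18.2                         
38 │Sydney│Grace Wilson│89.9                         
41 │Sydney│Frank Jones │41.8                         
46 │London│Bob Taylor  │99.2                         
55 │Berlin│Dave Taylor │27.2                         
                                                     
                                                     
                                                     
                                                     


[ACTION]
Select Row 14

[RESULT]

Age│City  │Name        │Score                        
───┼──────┼────────────┼─────                        
41 │Sydney│Dave Wilson │39.2                         
50 │Tokyo │Bob Taylor  │62.2                         
36 │Berlin│Grace Wilson│14.9                         
20 │Tokyo │Alice Taylor│5.8                          
27 │Berlin│Alice Wilson│36.4                         
29 │NYC   │Dave Taylor │61.4                         
57 │Paris │Eve Brown   │86.7                         
30 │NYC   │Carol Wilson│31.0                         
18 │NYC   │Dave Davis  │10.2                         
54 │Sydney│Eve Brown   │80.4                         
59 │Tokyo │Hank Davis  │18.2                         
38 │Sydney│Grace Wilson│89.9                         
41 │Sydney│Frank Jones │41.8                         
46 │London│Bob Taylor  │99.2                         
>5 │Berlin│Dave Taylor │27.2                         
                                                     
                                                     
                                                     
                                                     


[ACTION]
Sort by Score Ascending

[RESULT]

Age│City  │Name        │Scor▲                        
───┼──────┼────────────┼─────                        
20 │Tokyo │Alice Taylor│5.8                          
18 │NYC   │Dave Davis  │10.2                         
36 │Berlin│Grace Wilson│14.9                         
59 │Tokyo │Hank Davis  │18.2                         
55 │Berlin│Dave Taylor │27.2                         
30 │NYC   │Carol Wilson│31.0                         
27 │Berlin│Alice Wilson│36.4                         
41 │Sydney│Dave Wilson │39.2                         
41 │Sydney│Frank Jones │41.8                         
29 │NYC   │Dave Taylor │61.4                         
50 │Tokyo │Bob Taylor  │62.2                         
54 │Sydney│Eve Brown   │80.4                         
57 │Paris │Eve Brown   │86.7                         
38 │Sydney│Grace Wilson│89.9                         
>6 │London│Bob Taylor  │99.2                         
                                                     
                                                     
                                                     
                                                     


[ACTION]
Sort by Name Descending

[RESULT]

Age│City  │Name       ▼│Score                        
───┼──────┼────────────┼─────                        
59 │Tokyo │Hank Davis  │18.2                         
36 │Berlin│Grace Wilson│14.9                         
38 │Sydney│Grace Wilson│89.9                         
41 │Sydney│Frank Jones │41.8                         
54 │Sydney│Eve Brown   │80.4                         
57 │Paris │Eve Brown   │86.7                         
41 │Sydney│Dave Wilson │39.2                         
55 │Berlin│Dave Taylor │27.2                         
29 │NYC   │Dave Taylor │61.4                         
18 │NYC   │Dave Davis  │10.2                         
30 │NYC   │Carol Wilson│31.0                         
50 │Tokyo │Bob Taylor  │62.2                         
46 │London│Bob Taylor  │99.2                         
27 │Berlin│Alice Wilson│36.4                         
>0 │Tokyo │Alice Taylor│5.8                          
                                                     
                                                     
                                                     
                                                     


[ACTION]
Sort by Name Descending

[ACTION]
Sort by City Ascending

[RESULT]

Age│City ▲│Name        │Score                        
───┼──────┼────────────┼─────                        
36 │Berlin│Grace Wilson│14.9                         
55 │Berlin│Dave Taylor │27.2                         
27 │Berlin│Alice Wilson│36.4                         
46 │London│Bob Taylor  │99.2                         
29 │NYC   │Dave Taylor │61.4                         
18 │NYC   │Dave Davis  │10.2                         
30 │NYC   │Carol Wilson│31.0                         
57 │Paris │Eve Brown   │86.7                         
38 │Sydney│Grace Wilson│89.9                         
41 │Sydney│Frank Jones │41.8                         
54 │Sydney│Eve Brown   │80.4                         
41 │Sydney│Dave Wilson │39.2                         
59 │Tokyo │Hank Davis  │18.2                         
50 │Tokyo │Bob Taylor  │62.2                         
>0 │Tokyo │Alice Taylor│5.8                          
                                                     
                                                     
                                                     
                                                     


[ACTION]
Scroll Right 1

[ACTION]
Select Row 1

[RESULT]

Age│City ▲│Name        │Score                        
───┼──────┼────────────┼─────                        
36 │Berlin│Grace Wilson│14.9                         
>5 │Berlin│Dave Taylor │27.2                         
27 │Berlin│Alice Wilson│36.4                         
46 │London│Bob Taylor  │99.2                         
29 │NYC   │Dave Taylor │61.4                         
18 │NYC   │Dave Davis  │10.2                         
30 │NYC   │Carol Wilson│31.0                         
57 │Paris │Eve Brown   │86.7                         
38 │Sydney│Grace Wilson│89.9                         
41 │Sydney│Frank Jones │41.8                         
54 │Sydney│Eve Brown   │80.4                         
41 │Sydney│Dave Wilson │39.2                         
59 │Tokyo │Hank Davis  │18.2                         
50 │Tokyo │Bob Taylor  │62.2                         
20 │Tokyo │Alice Taylor│5.8                          
                                                     
                                                     
                                                     
                                                     
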